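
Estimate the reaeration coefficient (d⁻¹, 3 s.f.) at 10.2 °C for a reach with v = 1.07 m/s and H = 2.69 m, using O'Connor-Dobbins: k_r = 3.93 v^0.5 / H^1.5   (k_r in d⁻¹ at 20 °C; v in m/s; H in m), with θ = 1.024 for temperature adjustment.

k_r(20) = 3.93 × 1.07^0.5 / 2.69^1.5 = 3.93 × 1.034 / 4.412 = 0.9214 d⁻¹.
k_r(10.2) = 0.9214 × 1.024^(10.2−20) = 0.9214 × 0.7926 = 0.7303 d⁻¹.

k_r ≈ 0.730 d⁻¹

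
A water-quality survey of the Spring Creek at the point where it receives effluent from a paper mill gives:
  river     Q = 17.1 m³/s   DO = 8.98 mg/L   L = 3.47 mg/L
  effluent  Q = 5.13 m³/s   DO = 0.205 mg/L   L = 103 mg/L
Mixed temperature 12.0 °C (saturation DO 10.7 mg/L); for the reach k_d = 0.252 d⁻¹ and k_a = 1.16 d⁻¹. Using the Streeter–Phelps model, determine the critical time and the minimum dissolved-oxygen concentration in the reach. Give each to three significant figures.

Mixed DO = (17.1×8.98 + 5.13×0.205)/(17.1+5.13) = 154.6/22.23 = 6.955 mg/L.
Mixed L₀ = (17.1×3.47 + 5.13×103)/(22.23) = 587.7/22.23 = 26.44 mg/L.
Initial deficit D₀ = C_s − DO₀ = 10.7 − 6.955 = 3.745 mg/L.
t_c = (1/0.9080) ln[(1.16/0.252)(1 − 3.745×0.9080/(0.252×26.44))] = 1.101 × ln(2.254) = 0.8949 d.
D_c = (0.252/1.16) × 26.44 × e^(−0.252×0.8949) = 0.2172 × 26.44 × 0.7981 = 4.584 mg/L.
Minimum DO = 10.7 − 4.584 = 6.116 mg/L.

t_c ≈ 0.895 d; minimum DO ≈ 6.12 mg/L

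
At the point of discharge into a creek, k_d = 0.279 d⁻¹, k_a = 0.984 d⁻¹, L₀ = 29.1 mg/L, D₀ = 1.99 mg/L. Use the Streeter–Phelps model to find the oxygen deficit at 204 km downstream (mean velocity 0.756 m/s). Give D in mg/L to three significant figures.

D ≈ 4.38 mg/L

Travel time t = x/v = 204 km / (0.756 m/s) = 204000 m / 0.756 m/s = 269800 s = 3.123 d.
k_d L₀/(k_a−k_d) = 0.279×29.1/(0.984−0.279) = 8.119/0.7050 = 11.52 mg/L.
e^(−k_d t) = e^(−0.279×3.123) = 0.4184; e^(−k_a t) = e^(−0.984×3.123) = 0.04627.
D = 11.52 × (0.4184 − 0.04627) + 1.99 × 0.04627 = 4.285 + 0.09208 = 4.377 mg/L.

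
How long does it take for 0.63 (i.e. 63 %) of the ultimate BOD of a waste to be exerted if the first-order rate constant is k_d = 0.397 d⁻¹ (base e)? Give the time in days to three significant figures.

y/L₀ = 1 − e^(−k_d t) = 0.63 ⇒ e^(−k_d t) = 0.370
t = −ln(0.370) / 0.397 = 0.9943 / 0.397 = 2.504 d.

t ≈ 2.50 d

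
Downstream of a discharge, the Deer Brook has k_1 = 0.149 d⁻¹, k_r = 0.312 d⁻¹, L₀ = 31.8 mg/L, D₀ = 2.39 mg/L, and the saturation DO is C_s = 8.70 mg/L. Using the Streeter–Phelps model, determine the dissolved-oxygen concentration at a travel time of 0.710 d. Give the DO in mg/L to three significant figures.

DO ≈ 3.93 mg/L

k_1 L₀/(k_r−k_1) = 0.149×31.8/(0.312−0.149) = 4.738/0.1630 = 29.07 mg/L.
e^(−k_1 t) = e^(−0.149×0.7100) = 0.8996; e^(−k_r t) = e^(−0.312×0.7100) = 0.8013.
D = 29.07 × (0.8996 − 0.8013) + 2.39 × 0.8013 = 2.858 + 1.915 = 4.773 mg/L.
DO = C_s − D = 8.70 − 4.773 = 3.927 mg/L.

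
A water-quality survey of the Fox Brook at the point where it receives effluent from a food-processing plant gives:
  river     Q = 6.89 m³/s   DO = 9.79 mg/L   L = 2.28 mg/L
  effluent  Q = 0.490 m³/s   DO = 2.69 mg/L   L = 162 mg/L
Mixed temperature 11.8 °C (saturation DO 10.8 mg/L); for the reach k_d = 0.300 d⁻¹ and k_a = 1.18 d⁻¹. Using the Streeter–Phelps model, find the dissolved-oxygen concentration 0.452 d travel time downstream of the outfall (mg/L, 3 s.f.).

DO ≈ 8.67 mg/L

Mixed DO = (6.89×9.79 + 0.490×2.69)/(6.89+0.490) = 68.77/7.380 = 9.319 mg/L.
Mixed L₀ = (6.89×2.28 + 0.490×162)/(7.380) = 95.09/7.380 = 12.88 mg/L.
Initial deficit D₀ = C_s − DO₀ = 10.8 − 9.319 = 1.481 mg/L.
D(0.452) = [0.300×12.88/(1.18−0.300)](e^(−0.300×0.452) − e^(−1.18×0.452)) + 1.481 e^(−1.18×0.452)
= 4.393 × (0.8732 − 0.5866) + 1.481 × 0.5866 = 2.128 mg/L.
DO = 10.8 − 2.128 = 8.672 mg/L.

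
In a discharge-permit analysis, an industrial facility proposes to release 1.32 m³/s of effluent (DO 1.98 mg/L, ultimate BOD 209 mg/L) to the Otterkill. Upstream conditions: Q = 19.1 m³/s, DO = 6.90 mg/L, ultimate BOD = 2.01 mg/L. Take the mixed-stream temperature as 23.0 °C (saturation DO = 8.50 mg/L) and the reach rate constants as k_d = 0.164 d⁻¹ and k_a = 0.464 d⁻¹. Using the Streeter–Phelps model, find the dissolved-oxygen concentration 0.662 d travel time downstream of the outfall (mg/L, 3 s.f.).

Mixed DO = (19.1×6.90 + 1.32×1.98)/(19.1+1.32) = 134.4/20.42 = 6.582 mg/L.
Mixed L₀ = (19.1×2.01 + 1.32×209)/(20.42) = 314.3/20.42 = 15.39 mg/L.
Initial deficit D₀ = C_s − DO₀ = 8.50 − 6.582 = 1.918 mg/L.
D(0.662) = [0.164×15.39/(0.464−0.164)](e^(−0.164×0.662) − e^(−0.464×0.662)) + 1.918 e^(−0.464×0.662)
= 8.413 × (0.8971 − 0.7355) + 1.918 × 0.7355 = 2.770 mg/L.
DO = 8.50 − 2.770 = 5.730 mg/L.

DO ≈ 5.73 mg/L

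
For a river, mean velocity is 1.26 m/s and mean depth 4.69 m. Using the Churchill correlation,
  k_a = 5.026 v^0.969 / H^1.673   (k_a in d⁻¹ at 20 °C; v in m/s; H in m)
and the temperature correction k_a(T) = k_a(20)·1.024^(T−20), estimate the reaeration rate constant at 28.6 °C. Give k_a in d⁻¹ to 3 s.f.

k_a ≈ 0.581 d⁻¹

k_a(20) = 5.026 × 1.26^0.969 / 4.69^1.673 = 5.026 × 1.251 / 13.27 = 0.4738 d⁻¹.
k_a(28.6) = 0.4738 × 1.024^(28.6−20) = 0.4738 × 1.226 = 0.5810 d⁻¹.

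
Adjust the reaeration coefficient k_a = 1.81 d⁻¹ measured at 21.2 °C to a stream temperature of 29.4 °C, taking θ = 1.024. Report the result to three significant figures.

k_a ≈ 2.20 d⁻¹

k_a(T₂) = k_a(T₁) · θ^(T₂−T₁) = 1.81 × 1.024^(29.4−21.2)
= 1.81 × 1.024^8.20 = 1.81 × 1.215 = 2.199 d⁻¹.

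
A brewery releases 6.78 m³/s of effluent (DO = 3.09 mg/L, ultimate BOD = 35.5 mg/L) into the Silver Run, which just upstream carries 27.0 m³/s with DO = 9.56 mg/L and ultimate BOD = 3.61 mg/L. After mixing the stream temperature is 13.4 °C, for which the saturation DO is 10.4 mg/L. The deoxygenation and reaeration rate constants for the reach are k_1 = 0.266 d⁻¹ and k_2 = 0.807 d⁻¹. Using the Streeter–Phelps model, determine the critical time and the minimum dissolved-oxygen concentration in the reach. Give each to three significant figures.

t_c ≈ 0.998 d; minimum DO ≈ 7.87 mg/L

Mixed DO = (27.0×9.56 + 6.78×3.09)/(27.0+6.78) = 279.1/33.78 = 8.261 mg/L.
Mixed L₀ = (27.0×3.61 + 6.78×35.5)/(33.78) = 338.2/33.78 = 10.01 mg/L.
Initial deficit D₀ = C_s − DO₀ = 10.4 − 8.261 = 2.139 mg/L.
t_c = (1/0.5410) ln[(0.807/0.266)(1 − 2.139×0.5410/(0.266×10.01))] = 1.848 × ln(1.716) = 0.9978 d.
D_c = (0.266/0.807) × 10.01 × e^(−0.266×0.9978) = 0.3296 × 10.01 × 0.7669 = 2.530 mg/L.
Minimum DO = 10.4 − 2.530 = 7.870 mg/L.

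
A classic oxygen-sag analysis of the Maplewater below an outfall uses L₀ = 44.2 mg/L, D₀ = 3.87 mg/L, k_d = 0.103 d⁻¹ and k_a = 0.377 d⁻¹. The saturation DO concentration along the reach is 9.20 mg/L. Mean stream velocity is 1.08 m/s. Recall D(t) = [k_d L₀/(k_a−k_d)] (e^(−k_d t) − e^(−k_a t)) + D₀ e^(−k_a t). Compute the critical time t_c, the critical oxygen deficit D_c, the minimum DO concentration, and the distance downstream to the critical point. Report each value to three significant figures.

At the critical point dD/dt = 0, so k_d L₀ e^(−k_d t) = k_a D. Substituting D(t) from the Streeter–Phelps equation and solving for t gives
t_c = ln[(k_a/k_d)(1 − D₀(k_a−k_d)/(k_d L₀))] / (k_a−k_d).
Here k_a−k_d = 0.2740 d⁻¹ and 1 − D₀(k_a−k_d)/(k_d L₀) = 1 − 3.87×0.2740/(0.103×44.2) = 0.7671, so
t_c = ln(3.660 × 0.7671) / 0.2740 = 1.032 / 0.2740 = 3.768 d.
L(t_c) = L₀ e^(−k_d t_c) = 44.2 × 0.6784 = 29.98 mg/L, and at the critical point k_a D_c = k_d L, so D_c = (0.103/0.377) × 29.98 = 8.192 mg/L.
Minimum DO = C_s − D_c = 9.20 − 8.192 = 1.008 mg/L.
x_c = v t_c = 1.08 m/s × 3.768 d × 86400 s/d = 351600 m ≈ 352 km.

t_c ≈ 3.77 d; D_c ≈ 8.19 mg/L; min DO ≈ 1.01 mg/L; x_c ≈ 352 km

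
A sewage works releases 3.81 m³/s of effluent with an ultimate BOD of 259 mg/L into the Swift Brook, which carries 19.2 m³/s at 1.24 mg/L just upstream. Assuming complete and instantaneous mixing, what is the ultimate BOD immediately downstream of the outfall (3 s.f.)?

43.9 mg/L

Flow-weighted mixing: C = (Q_r C_r + Q_w C_w)/(Q_r + Q_w)
= (19.2×1.24 + 3.81×259)/(19.2 + 3.81) = 1011/23.01 = 43.92 mg/L.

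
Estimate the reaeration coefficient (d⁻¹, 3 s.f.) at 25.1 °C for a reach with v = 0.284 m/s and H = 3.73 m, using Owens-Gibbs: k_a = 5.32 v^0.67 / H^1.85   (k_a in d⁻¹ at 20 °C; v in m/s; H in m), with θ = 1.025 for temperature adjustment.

k_a(20) = 5.32 × 0.284^0.67 / 3.73^1.85 = 5.32 × 0.4303 / 11.42 = 0.2004 d⁻¹.
k_a(25.1) = 0.2004 × 1.025^(25.1−20) = 0.2004 × 1.134 = 0.2273 d⁻¹.

k_a ≈ 0.227 d⁻¹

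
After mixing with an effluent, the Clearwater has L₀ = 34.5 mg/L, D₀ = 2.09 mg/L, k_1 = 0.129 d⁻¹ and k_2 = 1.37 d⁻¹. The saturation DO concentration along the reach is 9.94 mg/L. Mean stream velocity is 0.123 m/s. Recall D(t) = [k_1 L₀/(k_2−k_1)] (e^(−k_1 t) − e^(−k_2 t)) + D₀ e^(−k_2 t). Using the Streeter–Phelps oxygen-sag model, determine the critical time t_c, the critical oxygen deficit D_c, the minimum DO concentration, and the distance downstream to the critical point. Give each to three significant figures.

t_c ≈ 1.20 d; D_c ≈ 2.78 mg/L; min DO ≈ 7.16 mg/L; x_c ≈ 12.7 km

At the critical point dD/dt = 0, so k_1 L₀ e^(−k_1 t) = k_2 D. Substituting D(t) from the Streeter–Phelps equation and solving for t gives
t_c = ln[(k_2/k_1)(1 − D₀(k_2−k_1)/(k_1 L₀))] / (k_2−k_1).
Here k_2−k_1 = 1.241 d⁻¹ and 1 − D₀(k_2−k_1)/(k_1 L₀) = 1 − 2.09×1.241/(0.129×34.5) = 0.4172, so
t_c = ln(10.62 × 0.4172) / 1.241 = 1.489 / 1.241 = 1.200 d.
D_c = (k_1/k_2) L₀ e^(−k_1 t_c) = (0.129/1.37) × 34.5 × e^(−0.129×1.200) = 0.09416 × 34.5 × 0.8566 = 2.783 mg/L.
Minimum DO = C_s − D_c = 9.94 − 2.783 = 7.157 mg/L.
x_c = v t_c = 0.123 m/s × 1.200 d × 86400 s/d = 12750 m ≈ 12.7 km.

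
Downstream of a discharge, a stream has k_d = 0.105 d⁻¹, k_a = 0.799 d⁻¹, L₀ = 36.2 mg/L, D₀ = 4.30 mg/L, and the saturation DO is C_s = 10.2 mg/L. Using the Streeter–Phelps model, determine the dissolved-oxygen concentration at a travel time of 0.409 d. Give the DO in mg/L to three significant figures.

DO ≈ 5.80 mg/L

k_d L₀/(k_a−k_d) = 0.105×36.2/(0.799−0.105) = 3.801/0.6940 = 5.477 mg/L.
e^(−k_d t) = e^(−0.105×0.4090) = 0.9580; e^(−k_a t) = e^(−0.799×0.4090) = 0.7212.
D = 5.477 × (0.9580 − 0.7212) + 4.30 × 0.7212 = 1.297 + 3.101 = 4.398 mg/L.
DO = C_s − D = 10.2 − 4.398 = 5.802 mg/L.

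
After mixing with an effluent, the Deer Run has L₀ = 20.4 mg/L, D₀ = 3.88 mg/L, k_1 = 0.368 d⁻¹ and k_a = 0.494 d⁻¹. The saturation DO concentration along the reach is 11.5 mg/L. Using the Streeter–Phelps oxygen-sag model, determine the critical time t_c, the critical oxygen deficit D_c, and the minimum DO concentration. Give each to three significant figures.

With k_a/k_1 = 1.342 and 1 − D₀(k_a−k_1)/(k_1 L₀) = 0.9349,
t_c = ln(1.342 × 0.9349) / (0.494 − 0.368) = ln(1.255) / 0.1260 = 0.2271/0.1260 = 1.802 d.
D_c = (k_1/k_a) L₀ e^(−k_1 t_c) = (0.368/0.494) × 20.4 × e^(−0.368×1.802) = 0.7449 × 20.4 × 0.5151 = 7.828 mg/L.
Minimum DO = C_s − D_c = 11.5 − 7.828 = 3.672 mg/L.

t_c ≈ 1.80 d; D_c ≈ 7.83 mg/L; min DO ≈ 3.67 mg/L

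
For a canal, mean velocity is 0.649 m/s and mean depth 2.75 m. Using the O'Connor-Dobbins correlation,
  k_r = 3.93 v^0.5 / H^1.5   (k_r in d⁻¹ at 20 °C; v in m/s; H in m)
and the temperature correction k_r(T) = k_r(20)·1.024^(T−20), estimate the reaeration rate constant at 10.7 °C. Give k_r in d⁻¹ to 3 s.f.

k_r ≈ 0.557 d⁻¹

k_r(20) = 3.93 × 0.649^0.5 / 2.75^1.5 = 3.93 × 0.8056 / 4.560 = 0.6942 d⁻¹.
k_r(10.7) = 0.6942 × 1.024^(10.7−20) = 0.6942 × 0.8021 = 0.5568 d⁻¹.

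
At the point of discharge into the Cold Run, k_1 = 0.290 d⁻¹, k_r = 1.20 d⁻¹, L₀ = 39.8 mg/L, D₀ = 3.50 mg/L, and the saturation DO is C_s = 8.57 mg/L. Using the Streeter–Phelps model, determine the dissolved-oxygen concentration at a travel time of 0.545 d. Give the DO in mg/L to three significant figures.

DO ≈ 2.52 mg/L

k_1 L₀/(k_r−k_1) = 0.290×39.8/(1.20−0.290) = 11.54/0.9100 = 12.68 mg/L.
e^(−k_1 t) = e^(−0.290×0.5450) = 0.8538; e^(−k_r t) = e^(−1.20×0.5450) = 0.5200.
D = 12.68 × (0.8538 − 0.5200) + 3.50 × 0.5200 = 4.234 + 1.820 = 6.054 mg/L.
DO = C_s − D = 8.57 − 6.054 = 2.516 mg/L.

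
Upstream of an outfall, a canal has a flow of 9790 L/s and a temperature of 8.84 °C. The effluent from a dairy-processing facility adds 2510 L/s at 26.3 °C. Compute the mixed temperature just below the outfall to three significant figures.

12.4 °C

Flow-weighted mixing: C = (Q_r C_r + Q_w C_w)/(Q_r + Q_w)
= (9790×8.84 + 2510×26.3)/(9790 + 2510) = 152600/12300 = 12.40 °C.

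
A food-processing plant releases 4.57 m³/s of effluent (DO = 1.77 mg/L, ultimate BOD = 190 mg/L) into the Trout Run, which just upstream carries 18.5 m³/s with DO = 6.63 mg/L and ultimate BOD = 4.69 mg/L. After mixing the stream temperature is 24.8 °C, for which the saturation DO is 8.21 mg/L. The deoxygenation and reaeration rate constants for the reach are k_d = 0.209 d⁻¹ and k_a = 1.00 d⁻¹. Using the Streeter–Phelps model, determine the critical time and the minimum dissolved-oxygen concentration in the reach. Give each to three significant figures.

Mixed DO = (18.5×6.63 + 4.57×1.77)/(18.5+4.57) = 130.7/23.07 = 5.667 mg/L.
Mixed L₀ = (18.5×4.69 + 4.57×190)/(23.07) = 955.1/23.07 = 41.40 mg/L.
Initial deficit D₀ = C_s − DO₀ = 8.21 − 5.667 = 2.543 mg/L.
t_c = (1/0.7910) ln[(1.00/0.209)(1 − 2.543×0.7910/(0.209×41.40))] = 1.264 × ln(3.672) = 1.645 d.
D_c = (0.209/1.00) × 41.40 × e^(−0.209×1.645) = 0.2090 × 41.40 × 0.7091 = 6.136 mg/L.
Minimum DO = 8.21 − 6.136 = 2.074 mg/L.

t_c ≈ 1.64 d; minimum DO ≈ 2.07 mg/L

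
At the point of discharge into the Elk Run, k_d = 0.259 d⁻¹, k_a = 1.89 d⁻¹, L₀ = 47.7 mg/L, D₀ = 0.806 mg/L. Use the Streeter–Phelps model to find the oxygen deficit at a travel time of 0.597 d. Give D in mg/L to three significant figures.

D ≈ 4.30 mg/L

k_d L₀/(k_a−k_d) = 0.259×47.7/(1.89−0.259) = 12.35/1.631 = 7.575 mg/L.
e^(−k_d t) = e^(−0.259×0.5970) = 0.8567; e^(−k_a t) = e^(−1.89×0.5970) = 0.3236.
D = 7.575 × (0.8567 − 0.3236) + 0.806 × 0.3236 = 4.039 + 0.2608 = 4.299 mg/L.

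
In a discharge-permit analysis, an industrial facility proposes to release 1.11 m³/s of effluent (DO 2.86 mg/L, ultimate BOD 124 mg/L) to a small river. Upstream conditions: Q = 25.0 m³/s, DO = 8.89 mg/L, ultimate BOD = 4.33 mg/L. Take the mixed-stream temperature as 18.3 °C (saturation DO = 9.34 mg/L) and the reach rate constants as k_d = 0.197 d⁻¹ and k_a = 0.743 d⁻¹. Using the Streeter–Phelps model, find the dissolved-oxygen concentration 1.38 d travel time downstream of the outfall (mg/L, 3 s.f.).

DO ≈ 7.72 mg/L

Mixed DO = (25.0×8.89 + 1.11×2.86)/(25.0+1.11) = 225.4/26.11 = 8.634 mg/L.
Mixed L₀ = (25.0×4.33 + 1.11×124)/(26.11) = 245.9/26.11 = 9.417 mg/L.
Initial deficit D₀ = C_s − DO₀ = 9.34 − 8.634 = 0.7064 mg/L.
D(1.38) = [0.197×9.417/(0.743−0.197)](e^(−0.197×1.38) − e^(−0.743×1.38)) + 0.7064 e^(−0.743×1.38)
= 3.398 × (0.7620 − 0.3587) + 0.7064 × 0.3587 = 1.624 mg/L.
DO = 9.34 − 1.624 = 7.716 mg/L.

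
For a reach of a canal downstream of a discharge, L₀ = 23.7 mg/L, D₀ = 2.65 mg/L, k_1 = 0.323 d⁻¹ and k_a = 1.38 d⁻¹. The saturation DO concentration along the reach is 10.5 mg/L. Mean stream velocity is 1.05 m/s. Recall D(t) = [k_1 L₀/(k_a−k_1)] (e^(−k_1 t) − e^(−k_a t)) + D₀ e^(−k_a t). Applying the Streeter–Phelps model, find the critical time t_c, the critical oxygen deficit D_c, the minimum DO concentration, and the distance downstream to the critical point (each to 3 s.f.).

At the critical point dD/dt = 0, so k_1 L₀ e^(−k_1 t) = k_a D. Substituting D(t) from the Streeter–Phelps equation and solving for t gives
t_c = ln[(k_a/k_1)(1 − D₀(k_a−k_1)/(k_1 L₀))] / (k_a−k_1).
Here k_a−k_1 = 1.057 d⁻¹ and 1 − D₀(k_a−k_1)/(k_1 L₀) = 1 − 2.65×1.057/(0.323×23.7) = 0.6341, so
t_c = ln(4.272 × 0.6341) / 1.057 = 0.9966 / 1.057 = 0.9429 d.
L(t_c) = L₀ e^(−k_1 t_c) = 23.7 × 0.7375 = 17.48 mg/L, and at the critical point k_a D_c = k_1 L, so D_c = (0.323/1.38) × 17.48 = 4.091 mg/L.
Minimum DO = C_s − D_c = 10.5 − 4.091 = 6.409 mg/L.
x_c = v t_c = 1.05 m/s × 0.9429 d × 86400 s/d = 85540 m ≈ 85.5 km.

t_c ≈ 0.943 d; D_c ≈ 4.09 mg/L; min DO ≈ 6.41 mg/L; x_c ≈ 85.5 km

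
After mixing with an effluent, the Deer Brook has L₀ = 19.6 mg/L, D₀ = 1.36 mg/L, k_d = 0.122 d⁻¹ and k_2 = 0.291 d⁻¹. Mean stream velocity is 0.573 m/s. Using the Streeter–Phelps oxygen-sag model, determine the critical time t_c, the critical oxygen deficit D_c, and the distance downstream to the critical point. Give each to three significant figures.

t_c ≈ 4.55 d; D_c ≈ 4.72 mg/L; x_c ≈ 225 km

With k_2/k_d = 2.385 and 1 − D₀(k_2−k_d)/(k_d L₀) = 0.9039,
t_c = ln(2.385 × 0.9039) / (0.291 − 0.122) = ln(2.156) / 0.1690 = 0.7682/0.1690 = 4.546 d.
L(t_c) = L₀ e^(−k_d t_c) = 19.6 × 0.5743 = 11.26 mg/L, and at the critical point k_2 D_c = k_d L, so D_c = (0.122/0.291) × 11.26 = 4.719 mg/L.
x_c = v t_c = 0.573 m/s × 4.546 d × 86400 s/d = 225100 m ≈ 225 km.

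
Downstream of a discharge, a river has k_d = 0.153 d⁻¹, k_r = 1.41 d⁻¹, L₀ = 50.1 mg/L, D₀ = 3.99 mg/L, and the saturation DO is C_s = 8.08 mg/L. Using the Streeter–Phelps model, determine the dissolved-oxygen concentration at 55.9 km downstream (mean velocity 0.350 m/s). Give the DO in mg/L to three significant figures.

DO ≈ 3.64 mg/L

Travel time t = x/v = 55.9 km / (0.350 m/s) = 55900 m / 0.350 m/s = 159700 s = 1.849 d.
k_d L₀/(k_r−k_d) = 0.153×50.1/(1.41−0.153) = 7.665/1.257 = 6.098 mg/L.
e^(−k_d t) = e^(−0.153×1.849) = 0.7536; e^(−k_r t) = e^(−1.41×1.849) = 0.07380.
D = 6.098 × (0.7536 − 0.07380) + 3.99 × 0.07380 = 4.146 + 0.2944 = 4.440 mg/L.
DO = C_s − D = 8.08 − 4.440 = 3.640 mg/L.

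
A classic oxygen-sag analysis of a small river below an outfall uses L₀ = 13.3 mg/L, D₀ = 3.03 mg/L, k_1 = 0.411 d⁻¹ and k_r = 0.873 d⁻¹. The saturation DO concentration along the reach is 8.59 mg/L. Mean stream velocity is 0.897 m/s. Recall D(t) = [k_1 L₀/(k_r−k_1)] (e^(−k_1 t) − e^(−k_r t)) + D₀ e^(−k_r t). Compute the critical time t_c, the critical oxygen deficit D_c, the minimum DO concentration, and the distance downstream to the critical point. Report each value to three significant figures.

t_c = [1/(k_r−k_1)] ln[(k_r/k_1)(1 − D₀(k_r−k_1)/(k_1 L₀))]
= [1/(0.873−0.411)] ln[(0.873/0.411)(1 − 3.03×0.4620/(0.411×13.3))]
= (1/0.4620) ln[2.124 × 0.7439] = 2.165 × ln(1.580) = 2.165 × 0.4575 = 0.9903 d.
L(t_c) = L₀ e^(−k_1 t_c) = 13.3 × 0.6656 = 8.853 mg/L, and at the critical point k_r D_c = k_1 L, so D_c = (0.411/0.873) × 8.853 = 4.168 mg/L.
Minimum DO = C_s − D_c = 8.59 − 4.168 = 4.422 mg/L.
x_c = v t_c = 0.897 m/s × 0.9903 d × 86400 s/d = 76750 m ≈ 76.7 km.

t_c ≈ 0.990 d; D_c ≈ 4.17 mg/L; min DO ≈ 4.42 mg/L; x_c ≈ 76.7 km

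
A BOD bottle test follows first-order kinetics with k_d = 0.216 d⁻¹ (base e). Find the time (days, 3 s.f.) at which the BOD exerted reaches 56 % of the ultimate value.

t ≈ 3.80 d

y/L₀ = 1 − e^(−k_d t) = 0.56 ⇒ e^(−k_d t) = 0.440
t = −ln(0.440) / 0.216 = 0.8210 / 0.216 = 3.801 d.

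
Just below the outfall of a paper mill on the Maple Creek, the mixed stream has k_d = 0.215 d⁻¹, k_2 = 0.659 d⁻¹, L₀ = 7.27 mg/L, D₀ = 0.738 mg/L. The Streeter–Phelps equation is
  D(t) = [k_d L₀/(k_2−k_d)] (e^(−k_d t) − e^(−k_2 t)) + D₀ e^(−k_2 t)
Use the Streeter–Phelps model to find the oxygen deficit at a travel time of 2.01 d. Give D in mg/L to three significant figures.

D ≈ 1.55 mg/L

k_d L₀/(k_2−k_d) = 0.215×7.27/(0.659−0.215) = 1.563/0.4440 = 3.520 mg/L.
e^(−k_d t) = e^(−0.215×2.010) = 0.6491; e^(−k_2 t) = e^(−0.659×2.010) = 0.2659.
D = 3.520 × (0.6491 − 0.2659) + 0.738 × 0.2659 = 1.349 + 0.1962 = 1.545 mg/L.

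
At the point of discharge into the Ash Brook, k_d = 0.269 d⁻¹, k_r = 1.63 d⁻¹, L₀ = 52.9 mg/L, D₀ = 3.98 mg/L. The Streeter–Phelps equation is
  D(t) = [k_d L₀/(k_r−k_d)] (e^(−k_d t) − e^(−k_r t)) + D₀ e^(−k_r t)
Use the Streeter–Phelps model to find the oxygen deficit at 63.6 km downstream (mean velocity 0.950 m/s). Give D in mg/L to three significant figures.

D ≈ 6.66 mg/L

Travel time t = x/v = 63.6 km / (0.950 m/s) = 63600 m / 0.950 m/s = 66950 s = 0.7749 d.
k_d L₀/(k_r−k_d) = 0.269×52.9/(1.63−0.269) = 14.23/1.361 = 10.46 mg/L.
e^(−k_d t) = e^(−0.269×0.7749) = 0.8119; e^(−k_r t) = e^(−1.63×0.7749) = 0.2828.
D = 10.46 × (0.8119 − 0.2828) + 3.98 × 0.2828 = 5.532 + 1.126 = 6.657 mg/L.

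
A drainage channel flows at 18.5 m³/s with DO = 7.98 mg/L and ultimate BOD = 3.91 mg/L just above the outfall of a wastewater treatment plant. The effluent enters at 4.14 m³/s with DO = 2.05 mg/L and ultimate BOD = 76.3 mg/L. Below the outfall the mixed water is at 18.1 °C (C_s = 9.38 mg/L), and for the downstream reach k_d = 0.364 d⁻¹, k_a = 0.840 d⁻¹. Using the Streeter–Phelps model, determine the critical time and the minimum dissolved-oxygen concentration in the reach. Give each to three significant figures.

Mixed DO = (18.5×7.98 + 4.14×2.05)/(18.5+4.14) = 156.1/22.64 = 6.896 mg/L.
Mixed L₀ = (18.5×3.91 + 4.14×76.3)/(22.64) = 388.2/22.64 = 17.15 mg/L.
Initial deficit D₀ = C_s − DO₀ = 9.38 − 6.896 = 2.484 mg/L.
t_c = (1/0.4760) ln[(0.840/0.364)(1 − 2.484×0.4760/(0.364×17.15))] = 2.101 × ln(1.870) = 1.316 d.
D_c = (0.364/0.840) × 17.15 × e^(−0.364×1.316) = 0.4333 × 17.15 × 0.6195 = 4.603 mg/L.
Minimum DO = 9.38 − 4.603 = 4.777 mg/L.

t_c ≈ 1.32 d; minimum DO ≈ 4.78 mg/L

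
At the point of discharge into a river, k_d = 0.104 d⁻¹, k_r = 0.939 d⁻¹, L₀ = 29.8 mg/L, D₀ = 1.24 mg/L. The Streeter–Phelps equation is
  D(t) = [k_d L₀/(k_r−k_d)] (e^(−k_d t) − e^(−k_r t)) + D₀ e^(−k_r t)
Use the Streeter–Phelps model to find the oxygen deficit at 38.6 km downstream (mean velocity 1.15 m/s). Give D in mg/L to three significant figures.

D ≈ 1.85 mg/L

Travel time t = x/v = 38.6 km / (1.15 m/s) = 38600 m / 1.15 m/s = 33570 s = 0.3885 d.
k_d L₀/(k_r−k_d) = 0.104×29.8/(0.939−0.104) = 3.099/0.8350 = 3.712 mg/L.
e^(−k_d t) = e^(−0.104×0.3885) = 0.9604; e^(−k_r t) = e^(−0.939×0.3885) = 0.6943.
D = 3.712 × (0.9604 − 0.6943) + 1.24 × 0.6943 = 0.9875 + 0.8610 = 1.848 mg/L.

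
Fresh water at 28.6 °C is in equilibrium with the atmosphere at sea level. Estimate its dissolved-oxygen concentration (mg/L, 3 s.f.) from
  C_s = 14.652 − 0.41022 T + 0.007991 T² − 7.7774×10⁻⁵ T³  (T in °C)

C_s ≈ 7.64 mg/L

C_s = 14.652 − 0.41022×28.6 + 0.007991×28.6² − 7.7774×10⁻⁵×28.6³ = 7.637 mg/L.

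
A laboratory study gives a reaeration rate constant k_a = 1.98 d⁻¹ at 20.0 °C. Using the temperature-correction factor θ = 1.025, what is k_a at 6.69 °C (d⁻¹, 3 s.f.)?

k_a ≈ 1.43 d⁻¹

k_a(T₂) = k_a(T₁) · θ^(T₂−T₁) = 1.98 × 1.025^(6.69−20.0)
= 1.98 × 1.025^-13.3 = 1.98 × 0.7199 = 1.425 d⁻¹.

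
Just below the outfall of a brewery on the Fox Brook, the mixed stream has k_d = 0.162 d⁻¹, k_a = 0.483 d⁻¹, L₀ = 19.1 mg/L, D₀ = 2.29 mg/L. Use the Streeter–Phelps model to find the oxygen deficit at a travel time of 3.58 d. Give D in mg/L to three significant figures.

D ≈ 4.09 mg/L

k_d L₀/(k_a−k_d) = 0.162×19.1/(0.483−0.162) = 3.094/0.3210 = 9.639 mg/L.
e^(−k_d t) = e^(−0.162×3.580) = 0.5599; e^(−k_a t) = e^(−0.483×3.580) = 0.1774.
D = 9.639 × (0.5599 − 0.1774) + 2.29 × 0.1774 = 3.687 + 0.4063 = 4.093 mg/L.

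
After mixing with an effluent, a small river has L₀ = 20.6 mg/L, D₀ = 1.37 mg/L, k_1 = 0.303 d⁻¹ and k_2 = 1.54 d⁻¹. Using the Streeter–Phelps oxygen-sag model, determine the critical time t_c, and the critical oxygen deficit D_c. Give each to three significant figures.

At the critical point dD/dt = 0, so k_1 L₀ e^(−k_1 t) = k_2 D. Substituting D(t) from the Streeter–Phelps equation and solving for t gives
t_c = ln[(k_2/k_1)(1 − D₀(k_2−k_1)/(k_1 L₀))] / (k_2−k_1).
Here k_2−k_1 = 1.237 d⁻¹ and 1 − D₀(k_2−k_1)/(k_1 L₀) = 1 − 1.37×1.237/(0.303×20.6) = 0.7285, so
t_c = ln(5.083 × 0.7285) / 1.237 = 1.309 / 1.237 = 1.058 d.
D_c = (k_1/k_2) L₀ e^(−k_1 t_c) = (0.303/1.54) × 20.6 × e^(−0.303×1.058) = 0.1968 × 20.6 × 0.7257 = 2.941 mg/L.

t_c ≈ 1.06 d; D_c ≈ 2.94 mg/L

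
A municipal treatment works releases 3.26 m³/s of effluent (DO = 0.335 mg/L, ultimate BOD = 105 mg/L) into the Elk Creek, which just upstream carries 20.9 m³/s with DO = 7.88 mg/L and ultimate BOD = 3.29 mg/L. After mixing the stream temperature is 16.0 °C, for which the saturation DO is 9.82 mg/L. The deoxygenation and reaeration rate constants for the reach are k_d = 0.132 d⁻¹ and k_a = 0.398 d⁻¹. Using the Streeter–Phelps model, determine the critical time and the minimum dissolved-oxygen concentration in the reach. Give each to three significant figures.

t_c ≈ 2.53 d; minimum DO ≈ 5.78 mg/L

Mixed DO = (20.9×7.88 + 3.26×0.335)/(20.9+3.26) = 165.8/24.16 = 6.862 mg/L.
Mixed L₀ = (20.9×3.29 + 3.26×105)/(24.16) = 411.1/24.16 = 17.01 mg/L.
Initial deficit D₀ = C_s − DO₀ = 9.82 − 6.862 = 2.958 mg/L.
t_c = (1/0.2660) ln[(0.398/0.132)(1 − 2.958×0.2660/(0.132×17.01))] = 3.759 × ln(1.959) = 2.528 d.
D_c = (0.132/0.398) × 17.01 × e^(−0.132×2.528) = 0.3317 × 17.01 × 0.7163 = 4.042 mg/L.
Minimum DO = 9.82 − 4.042 = 5.778 mg/L.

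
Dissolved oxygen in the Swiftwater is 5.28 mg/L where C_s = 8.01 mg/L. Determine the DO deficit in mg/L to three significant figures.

D = C_s − C = 8.01 − 5.28 = 2.73 mg/L.

D ≈ 2.73 mg/L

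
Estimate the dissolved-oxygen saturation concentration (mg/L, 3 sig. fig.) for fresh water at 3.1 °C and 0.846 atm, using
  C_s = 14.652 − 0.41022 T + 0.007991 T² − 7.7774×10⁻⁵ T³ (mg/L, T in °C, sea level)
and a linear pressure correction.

C_s ≈ 11.4 mg/L

At sea level: C_s = 14.652 − 0.41022×3.1 + 0.007991×3.1² − 7.7774×10⁻⁵×3.1³ = 13.45 mg/L.
Pressure correction: C_s' = 13.45 × 0.846 = 11.38 mg/L.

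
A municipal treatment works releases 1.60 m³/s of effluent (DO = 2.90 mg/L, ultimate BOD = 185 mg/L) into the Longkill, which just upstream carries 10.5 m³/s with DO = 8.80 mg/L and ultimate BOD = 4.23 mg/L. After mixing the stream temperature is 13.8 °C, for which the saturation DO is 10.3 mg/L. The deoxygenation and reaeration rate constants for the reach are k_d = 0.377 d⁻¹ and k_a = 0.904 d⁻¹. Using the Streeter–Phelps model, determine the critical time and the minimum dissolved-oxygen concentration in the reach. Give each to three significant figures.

Mixed DO = (10.5×8.80 + 1.60×2.90)/(10.5+1.60) = 97.04/12.10 = 8.020 mg/L.
Mixed L₀ = (10.5×4.23 + 1.60×185)/(12.10) = 340.4/12.10 = 28.13 mg/L.
Initial deficit D₀ = C_s − DO₀ = 10.3 − 8.020 = 2.280 mg/L.
t_c = (1/0.5270) ln[(0.904/0.377)(1 − 2.280×0.5270/(0.377×28.13))] = 1.898 × ln(2.126) = 1.431 d.
D_c = (0.377/0.904) × 28.13 × e^(−0.377×1.431) = 0.4170 × 28.13 × 0.5830 = 6.840 mg/L.
Minimum DO = 10.3 − 6.840 = 3.460 mg/L.

t_c ≈ 1.43 d; minimum DO ≈ 3.46 mg/L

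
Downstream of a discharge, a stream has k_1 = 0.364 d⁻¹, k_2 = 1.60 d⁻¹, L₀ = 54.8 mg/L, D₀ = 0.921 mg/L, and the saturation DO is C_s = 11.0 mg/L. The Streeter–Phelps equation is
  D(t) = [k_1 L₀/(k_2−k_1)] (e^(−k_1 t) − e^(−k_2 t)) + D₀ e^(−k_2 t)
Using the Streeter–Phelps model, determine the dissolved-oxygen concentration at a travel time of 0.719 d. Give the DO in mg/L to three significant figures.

DO ≈ 3.39 mg/L

k_1 L₀/(k_2−k_1) = 0.364×54.8/(1.60−0.364) = 19.95/1.236 = 16.14 mg/L.
e^(−k_1 t) = e^(−0.364×0.7190) = 0.7697; e^(−k_2 t) = e^(−1.60×0.7190) = 0.3165.
D = 16.14 × (0.7697 − 0.3165) + 0.921 × 0.3165 = 7.314 + 0.2915 = 7.606 mg/L.
DO = C_s − D = 11.0 − 7.606 = 3.394 mg/L.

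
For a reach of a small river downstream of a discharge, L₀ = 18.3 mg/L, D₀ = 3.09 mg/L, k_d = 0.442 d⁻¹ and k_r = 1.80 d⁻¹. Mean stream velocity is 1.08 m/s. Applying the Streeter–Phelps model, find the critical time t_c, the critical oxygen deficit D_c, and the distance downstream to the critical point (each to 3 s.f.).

t_c ≈ 0.495 d; D_c ≈ 3.61 mg/L; x_c ≈ 46.2 km

With k_r/k_d = 4.072 and 1 − D₀(k_r−k_d)/(k_d L₀) = 0.4812,
t_c = ln(4.072 × 0.4812) / (1.80 − 0.442) = ln(1.960) / 1.358 = 0.6728/1.358 = 0.4954 d.
D_c = (k_d/k_r) L₀ e^(−k_d t_c) = (0.442/1.80) × 18.3 × e^(−0.442×0.4954) = 0.2456 × 18.3 × 0.8033 = 3.610 mg/L.
x_c = v t_c = 1.08 m/s × 0.4954 d × 86400 s/d = 46230 m ≈ 46.2 km.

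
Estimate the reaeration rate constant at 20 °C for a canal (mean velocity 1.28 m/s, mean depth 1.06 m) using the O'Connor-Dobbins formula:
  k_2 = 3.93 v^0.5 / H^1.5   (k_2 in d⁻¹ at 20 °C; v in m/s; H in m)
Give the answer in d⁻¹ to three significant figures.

k_2 = 3.93 × 1.28^0.5 / 1.06^1.5 = 3.93 × 1.131 / 1.091 = 4.074 d⁻¹.

k_2 ≈ 4.07 d⁻¹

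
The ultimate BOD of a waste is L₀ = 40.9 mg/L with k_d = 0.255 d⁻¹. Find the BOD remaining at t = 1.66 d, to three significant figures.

L_t = L₀ e^(−k_d t) = 40.9 × e^(−0.255×1.66) = 40.9 × 0.6549 = 26.78 mg/L.

L ≈ 26.8 mg/L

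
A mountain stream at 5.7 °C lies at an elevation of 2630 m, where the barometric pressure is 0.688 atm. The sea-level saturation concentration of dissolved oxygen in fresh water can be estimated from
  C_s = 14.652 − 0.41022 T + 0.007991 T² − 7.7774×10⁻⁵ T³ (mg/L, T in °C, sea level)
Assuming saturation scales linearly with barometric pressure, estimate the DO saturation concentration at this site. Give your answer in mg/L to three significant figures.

C_s ≈ 8.64 mg/L

At sea level: C_s = 14.652 − 0.41022×5.7 + 0.007991×5.7² − 7.7774×10⁻⁵×5.7³ = 12.56 mg/L.
Pressure correction: C_s' = 12.56 × 0.688 = 8.641 mg/L.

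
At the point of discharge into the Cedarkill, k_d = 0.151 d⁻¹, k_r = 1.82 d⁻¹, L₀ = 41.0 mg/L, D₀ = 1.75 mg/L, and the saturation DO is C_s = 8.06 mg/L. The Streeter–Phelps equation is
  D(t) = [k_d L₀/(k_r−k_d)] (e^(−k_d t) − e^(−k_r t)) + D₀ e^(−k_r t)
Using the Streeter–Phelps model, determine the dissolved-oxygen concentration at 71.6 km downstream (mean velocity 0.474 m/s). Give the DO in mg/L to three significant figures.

Travel time t = x/v = 71.6 km / (0.474 m/s) = 71600 m / 0.474 m/s = 151100 s = 1.748 d.
k_d L₀/(k_r−k_d) = 0.151×41.0/(1.82−0.151) = 6.191/1.669 = 3.709 mg/L.
e^(−k_d t) = e^(−0.151×1.748) = 0.7680; e^(−k_r t) = e^(−1.82×1.748) = 0.04150.
D = 3.709 × (0.7680 − 0.04150) + 1.75 × 0.04150 = 2.695 + 0.07263 = 2.767 mg/L.
DO = C_s − D = 8.06 − 2.767 = 5.293 mg/L.

DO ≈ 5.29 mg/L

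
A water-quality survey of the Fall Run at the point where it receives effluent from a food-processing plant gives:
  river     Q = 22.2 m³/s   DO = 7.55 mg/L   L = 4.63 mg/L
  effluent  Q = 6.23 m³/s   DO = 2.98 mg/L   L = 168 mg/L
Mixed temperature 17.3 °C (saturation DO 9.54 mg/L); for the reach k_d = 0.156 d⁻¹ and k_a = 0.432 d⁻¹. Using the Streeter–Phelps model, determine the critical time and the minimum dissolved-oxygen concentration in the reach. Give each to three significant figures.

t_c ≈ 3.18 d; minimum DO ≈ 0.653 mg/L

Mixed DO = (22.2×7.55 + 6.23×2.98)/(22.2+6.23) = 186.2/28.43 = 6.549 mg/L.
Mixed L₀ = (22.2×4.63 + 6.23×168)/(28.43) = 1149/28.43 = 40.43 mg/L.
Initial deficit D₀ = C_s − DO₀ = 9.54 − 6.549 = 2.991 mg/L.
t_c = (1/0.2760) ln[(0.432/0.156)(1 − 2.991×0.2760/(0.156×40.43))] = 3.623 × ln(2.407) = 3.182 d.
D_c = (0.156/0.432) × 40.43 × e^(−0.156×3.182) = 0.3611 × 40.43 × 0.6087 = 8.887 mg/L.
Minimum DO = 9.54 − 8.887 = 0.6530 mg/L.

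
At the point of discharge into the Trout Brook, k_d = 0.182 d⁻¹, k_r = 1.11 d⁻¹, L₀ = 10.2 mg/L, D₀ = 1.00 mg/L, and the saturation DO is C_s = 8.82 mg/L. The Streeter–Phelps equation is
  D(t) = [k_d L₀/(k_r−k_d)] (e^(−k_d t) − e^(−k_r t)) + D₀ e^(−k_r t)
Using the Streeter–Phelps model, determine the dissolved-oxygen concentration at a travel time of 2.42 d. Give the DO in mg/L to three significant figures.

k_d L₀/(k_r−k_d) = 0.182×10.2/(1.11−0.182) = 1.856/0.9280 = 2.000 mg/L.
e^(−k_d t) = e^(−0.182×2.420) = 0.6438; e^(−k_r t) = e^(−1.11×2.420) = 0.06814.
D = 2.000 × (0.6438 − 0.06814) + 1.00 × 0.06814 = 1.151 + 0.06814 = 1.220 mg/L.
DO = C_s − D = 8.82 − 1.220 = 7.600 mg/L.

DO ≈ 7.60 mg/L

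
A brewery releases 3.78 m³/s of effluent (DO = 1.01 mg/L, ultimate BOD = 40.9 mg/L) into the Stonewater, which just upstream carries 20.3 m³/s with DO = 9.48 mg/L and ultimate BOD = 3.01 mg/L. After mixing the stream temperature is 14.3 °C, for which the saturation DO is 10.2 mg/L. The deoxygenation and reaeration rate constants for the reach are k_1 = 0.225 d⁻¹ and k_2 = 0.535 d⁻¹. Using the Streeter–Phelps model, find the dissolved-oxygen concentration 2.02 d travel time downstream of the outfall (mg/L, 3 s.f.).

Mixed DO = (20.3×9.48 + 3.78×1.01)/(20.3+3.78) = 196.3/24.08 = 8.150 mg/L.
Mixed L₀ = (20.3×3.01 + 3.78×40.9)/(24.08) = 215.7/24.08 = 8.958 mg/L.
Initial deficit D₀ = C_s − DO₀ = 10.2 − 8.150 = 2.050 mg/L.
D(2.02) = [0.225×8.958/(0.535−0.225)](e^(−0.225×2.02) − e^(−0.535×2.02)) + 2.050 e^(−0.535×2.02)
= 6.502 × (0.6348 − 0.3394) + 2.050 × 0.3394 = 2.616 mg/L.
DO = 10.2 − 2.616 = 7.584 mg/L.

DO ≈ 7.58 mg/L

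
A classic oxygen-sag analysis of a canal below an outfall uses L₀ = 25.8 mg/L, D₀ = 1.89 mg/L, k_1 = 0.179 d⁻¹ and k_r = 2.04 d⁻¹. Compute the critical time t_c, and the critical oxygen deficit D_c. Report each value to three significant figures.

t_c ≈ 0.537 d; D_c ≈ 2.06 mg/L

t_c = [1/(k_r−k_1)] ln[(k_r/k_1)(1 − D₀(k_r−k_1)/(k_1 L₀))]
= [1/(2.04−0.179)] ln[(2.04/0.179)(1 − 1.89×1.861/(0.179×25.8))]
= (1/1.861) ln[11.40 × 0.2384] = 0.5373 × ln(2.717) = 0.5373 × 0.9995 = 0.5371 d.
D_c = (k_1/k_r) L₀ e^(−k_1 t_c) = (0.179/2.04) × 25.8 × e^(−0.179×0.5371) = 0.08775 × 25.8 × 0.9083 = 2.056 mg/L.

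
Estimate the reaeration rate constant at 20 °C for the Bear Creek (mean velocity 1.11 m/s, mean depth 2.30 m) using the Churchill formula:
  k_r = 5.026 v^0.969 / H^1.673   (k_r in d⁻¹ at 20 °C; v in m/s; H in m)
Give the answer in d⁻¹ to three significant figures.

k_r = 5.026 × 1.11^0.969 / 2.30^1.673 = 5.026 × 1.106 / 4.029 = 1.380 d⁻¹.

k_r ≈ 1.38 d⁻¹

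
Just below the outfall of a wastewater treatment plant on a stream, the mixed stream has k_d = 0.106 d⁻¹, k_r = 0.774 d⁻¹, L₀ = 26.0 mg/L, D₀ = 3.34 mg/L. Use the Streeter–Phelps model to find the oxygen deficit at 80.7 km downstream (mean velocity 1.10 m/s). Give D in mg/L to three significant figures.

Travel time t = x/v = 80.7 km / (1.10 m/s) = 80700 m / 1.10 m/s = 73360 s = 0.8491 d.
k_d L₀/(k_r−k_d) = 0.106×26.0/(0.774−0.106) = 2.756/0.6680 = 4.126 mg/L.
e^(−k_d t) = e^(−0.106×0.8491) = 0.9139; e^(−k_r t) = e^(−0.774×0.8491) = 0.5183.
D = 4.126 × (0.9139 − 0.5183) + 3.34 × 0.5183 = 1.632 + 1.731 = 3.363 mg/L.

D ≈ 3.36 mg/L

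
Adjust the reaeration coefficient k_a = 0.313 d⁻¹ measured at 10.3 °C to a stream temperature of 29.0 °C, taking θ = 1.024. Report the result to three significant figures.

k_a(T₂) = k_a(T₁) · θ^(T₂−T₁) = 0.313 × 1.024^(29.0−10.3)
= 0.313 × 1.024^18.7 = 0.313 × 1.558 = 0.4877 d⁻¹.

k_a ≈ 0.488 d⁻¹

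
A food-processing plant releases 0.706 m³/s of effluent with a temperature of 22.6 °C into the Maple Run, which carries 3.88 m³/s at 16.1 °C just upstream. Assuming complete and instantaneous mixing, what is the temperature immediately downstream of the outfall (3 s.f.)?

Flow-weighted mixing: C = (Q_r C_r + Q_w C_w)/(Q_r + Q_w)
= (3.88×16.1 + 0.706×22.6)/(3.88 + 0.706) = 78.42/4.586 = 17.10 °C.

17.1 °C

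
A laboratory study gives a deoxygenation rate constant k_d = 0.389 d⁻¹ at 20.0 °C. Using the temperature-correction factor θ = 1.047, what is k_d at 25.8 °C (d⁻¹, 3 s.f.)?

k_d ≈ 0.508 d⁻¹

k_d(T₂) = k_d(T₁) · θ^(T₂−T₁) = 0.389 × 1.047^(25.8−20.0)
= 0.389 × 1.047^5.80 = 0.389 × 1.305 = 0.5077 d⁻¹.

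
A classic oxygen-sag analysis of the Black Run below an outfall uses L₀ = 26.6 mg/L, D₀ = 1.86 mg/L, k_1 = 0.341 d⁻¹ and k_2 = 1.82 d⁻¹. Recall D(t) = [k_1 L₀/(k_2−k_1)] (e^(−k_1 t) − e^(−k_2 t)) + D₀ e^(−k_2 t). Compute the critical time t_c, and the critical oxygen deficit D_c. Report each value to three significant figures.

t_c ≈ 0.888 d; D_c ≈ 3.68 mg/L

With k_2/k_1 = 5.337 and 1 − D₀(k_2−k_1)/(k_1 L₀) = 0.6967,
t_c = ln(5.337 × 0.6967) / (1.82 − 0.341) = ln(3.719) / 1.479 = 1.313/1.479 = 0.8880 d.
D_c = (k_1/k_2) L₀ e^(−k_1 t_c) = (0.341/1.82) × 26.6 × e^(−0.341×0.8880) = 0.1874 × 26.6 × 0.7387 = 3.682 mg/L.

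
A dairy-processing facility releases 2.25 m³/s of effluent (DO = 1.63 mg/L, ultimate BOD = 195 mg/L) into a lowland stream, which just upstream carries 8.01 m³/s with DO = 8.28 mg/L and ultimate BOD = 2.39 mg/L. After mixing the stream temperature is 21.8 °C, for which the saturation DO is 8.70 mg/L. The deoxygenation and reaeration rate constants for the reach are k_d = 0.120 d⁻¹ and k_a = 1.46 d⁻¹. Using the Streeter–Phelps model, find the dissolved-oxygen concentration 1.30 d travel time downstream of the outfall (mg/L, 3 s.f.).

DO ≈ 5.60 mg/L

Mixed DO = (8.01×8.28 + 2.25×1.63)/(8.01+2.25) = 69.99/10.26 = 6.822 mg/L.
Mixed L₀ = (8.01×2.39 + 2.25×195)/(10.26) = 457.9/10.26 = 44.63 mg/L.
Initial deficit D₀ = C_s − DO₀ = 8.70 − 6.822 = 1.878 mg/L.
D(1.30) = [0.120×44.63/(1.46−0.120)](e^(−0.120×1.30) − e^(−1.46×1.30)) + 1.878 e^(−1.46×1.30)
= 3.997 × (0.8556 − 0.1499) + 1.878 × 0.1499 = 3.102 mg/L.
DO = 8.70 − 3.102 = 5.598 mg/L.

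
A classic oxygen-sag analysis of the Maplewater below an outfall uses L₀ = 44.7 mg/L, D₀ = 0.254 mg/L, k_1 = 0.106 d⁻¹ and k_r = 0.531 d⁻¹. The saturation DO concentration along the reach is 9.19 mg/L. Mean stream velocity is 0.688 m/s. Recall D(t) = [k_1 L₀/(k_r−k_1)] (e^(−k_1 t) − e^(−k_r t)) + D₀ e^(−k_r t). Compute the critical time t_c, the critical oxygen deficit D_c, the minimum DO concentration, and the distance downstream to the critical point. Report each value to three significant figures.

At the critical point dD/dt = 0, so k_1 L₀ e^(−k_1 t) = k_r D. Substituting D(t) from the Streeter–Phelps equation and solving for t gives
t_c = ln[(k_r/k_1)(1 − D₀(k_r−k_1)/(k_1 L₀))] / (k_r−k_1).
Here k_r−k_1 = 0.4250 d⁻¹ and 1 − D₀(k_r−k_1)/(k_1 L₀) = 1 − 0.254×0.4250/(0.106×44.7) = 0.9772, so
t_c = ln(5.009 × 0.9772) / 0.4250 = 1.588 / 0.4250 = 3.737 d.
D_c = (k_1/k_r) L₀ e^(−k_1 t_c) = (0.106/0.531) × 44.7 × e^(−0.106×3.737) = 0.1996 × 44.7 × 0.6729 = 6.005 mg/L.
Minimum DO = C_s − D_c = 9.19 − 6.005 = 3.185 mg/L.
x_c = v t_c = 0.688 m/s × 3.737 d × 86400 s/d = 222100 m ≈ 222 km.

t_c ≈ 3.74 d; D_c ≈ 6.00 mg/L; min DO ≈ 3.19 mg/L; x_c ≈ 222 km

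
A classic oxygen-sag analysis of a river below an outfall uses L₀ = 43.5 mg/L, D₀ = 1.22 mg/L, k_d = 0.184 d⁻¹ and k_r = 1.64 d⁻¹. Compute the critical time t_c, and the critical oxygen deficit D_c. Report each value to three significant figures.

With k_r/k_d = 8.913 and 1 − D₀(k_r−k_d)/(k_d L₀) = 0.7781,
t_c = ln(8.913 × 0.7781) / (1.64 − 0.184) = ln(6.935) / 1.456 = 1.937/1.456 = 1.330 d.
L(t_c) = L₀ e^(−k_d t_c) = 43.5 × 0.7829 = 34.06 mg/L, and at the critical point k_r D_c = k_d L, so D_c = (0.184/1.64) × 34.06 = 3.821 mg/L.

t_c ≈ 1.33 d; D_c ≈ 3.82 mg/L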